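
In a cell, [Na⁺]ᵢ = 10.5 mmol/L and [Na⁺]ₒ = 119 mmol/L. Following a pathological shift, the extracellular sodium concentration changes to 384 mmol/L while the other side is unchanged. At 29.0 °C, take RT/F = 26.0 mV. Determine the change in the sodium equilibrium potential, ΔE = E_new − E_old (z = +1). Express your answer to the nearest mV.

30 mV

E_old = (26.0/1)·ln(119/10.5) = 63.12 mV
E_new = (26.0/1)·ln(384/10.5) = 93.58 mV
ΔE = 93.58 − (63.12) = 30.46 mV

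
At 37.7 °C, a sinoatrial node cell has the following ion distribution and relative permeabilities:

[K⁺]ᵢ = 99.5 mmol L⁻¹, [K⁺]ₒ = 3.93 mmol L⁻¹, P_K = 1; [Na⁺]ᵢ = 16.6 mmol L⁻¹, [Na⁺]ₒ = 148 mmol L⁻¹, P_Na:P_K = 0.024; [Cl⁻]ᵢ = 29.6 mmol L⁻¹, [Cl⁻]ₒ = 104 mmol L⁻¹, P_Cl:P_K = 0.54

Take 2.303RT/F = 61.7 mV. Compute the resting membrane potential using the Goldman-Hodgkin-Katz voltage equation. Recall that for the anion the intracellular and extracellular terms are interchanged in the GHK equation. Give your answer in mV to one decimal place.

Vm = 61.7 · log₁₀[(Σ P·[cation]ₒ + Σ P·[anion]ᵢ) / (Σ P·[cation]ᵢ + Σ P·[anion]ₒ)]
Numerator = 1×3.93 + 0.024×148 + 0.54×29.6 = 23.47
Denominator = 1×99.5 + 0.024×16.6 + 0.54×104 = 156.1
Vm = 61.7 · log₁₀(0.15037) = 61.7 × (-0.8228) = -50.77 mV

-50.8 mV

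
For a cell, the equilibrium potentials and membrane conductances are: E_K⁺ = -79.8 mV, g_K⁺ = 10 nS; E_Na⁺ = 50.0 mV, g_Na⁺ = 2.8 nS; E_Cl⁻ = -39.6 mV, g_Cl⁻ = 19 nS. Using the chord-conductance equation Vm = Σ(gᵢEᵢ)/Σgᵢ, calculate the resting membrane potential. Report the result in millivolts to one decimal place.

Σ gᵢEᵢ = 10·(-79.8) + 2.8·(50.0) + 19·(-39.6) = -1410.40
Σ gᵢ = 10 + 2.8 + 19 = 31.8
Vm = -1410.40 / 31.8 = -44.35 mV

-44.4 mV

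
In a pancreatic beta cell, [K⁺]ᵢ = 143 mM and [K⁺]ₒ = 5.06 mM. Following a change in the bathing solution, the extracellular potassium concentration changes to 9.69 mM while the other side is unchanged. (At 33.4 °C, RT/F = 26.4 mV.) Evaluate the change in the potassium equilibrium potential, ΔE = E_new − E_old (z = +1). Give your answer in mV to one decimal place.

E_old = (26.4/1)·ln(5.06/143) = -88.22 mV
E_new = (26.4/1)·ln(9.69/143) = -71.06 mV
ΔE = -71.06 − (-88.22) = 17.15 mV

17.2 mV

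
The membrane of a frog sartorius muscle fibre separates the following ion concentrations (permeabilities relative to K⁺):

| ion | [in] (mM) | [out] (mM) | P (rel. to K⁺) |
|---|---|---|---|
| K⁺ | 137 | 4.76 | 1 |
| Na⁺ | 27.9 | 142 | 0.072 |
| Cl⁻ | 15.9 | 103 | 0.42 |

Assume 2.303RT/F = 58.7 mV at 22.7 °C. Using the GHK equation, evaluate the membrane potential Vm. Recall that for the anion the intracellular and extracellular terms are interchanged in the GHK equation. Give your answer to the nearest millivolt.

-54 mV

Vm = 58.7 · log₁₀[(Σ P·[cation]ₒ + Σ P·[anion]ᵢ) / (Σ P·[cation]ᵢ + Σ P·[anion]ₒ)]
Numerator = 1×4.76 + 0.072×142 + 0.42×15.9 = 21.66
Denominator = 1×137 + 0.072×27.9 + 0.42×103 = 182.3
Vm = 58.7 · log₁₀(0.11885) = 58.7 × (-0.9250) = -54.30 mV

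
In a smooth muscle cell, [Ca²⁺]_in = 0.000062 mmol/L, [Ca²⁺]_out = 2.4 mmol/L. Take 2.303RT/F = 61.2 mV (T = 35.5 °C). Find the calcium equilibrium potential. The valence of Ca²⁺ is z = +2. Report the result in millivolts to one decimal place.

140.4 mV

E = (61.2/z) · log₁₀([Ca²⁺]_out/[Ca²⁺]_in) with z = +2.
= (61.2/2) · log₁₀(2.4/0.000062) = 30.60 · log₁₀(3.871e+04)
= 30.60 · (4.5878) = 140.39 mV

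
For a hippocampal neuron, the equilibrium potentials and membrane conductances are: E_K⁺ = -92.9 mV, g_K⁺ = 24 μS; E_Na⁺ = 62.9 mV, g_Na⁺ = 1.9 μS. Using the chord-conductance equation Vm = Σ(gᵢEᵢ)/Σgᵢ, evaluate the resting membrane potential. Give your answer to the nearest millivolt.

Σ gᵢEᵢ = 24·(-92.9) + 1.9·(62.9) = -2110.09
Σ gᵢ = 24 + 1.9 = 25.9
Vm = -2110.09 / 25.9 = -81.47 mV

-81 mV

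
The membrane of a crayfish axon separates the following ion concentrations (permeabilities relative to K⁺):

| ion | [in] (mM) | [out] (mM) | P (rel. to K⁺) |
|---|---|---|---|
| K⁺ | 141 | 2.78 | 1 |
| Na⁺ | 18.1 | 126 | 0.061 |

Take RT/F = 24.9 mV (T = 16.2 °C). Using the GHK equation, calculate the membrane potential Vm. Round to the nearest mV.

-65 mV

Vm = 24.9 · ln[(Σ P·[cation]ₒ + Σ P·[anion]ᵢ) / (Σ P·[cation]ᵢ + Σ P·[anion]ₒ)]
Numerator = 1×2.78 + 0.061×126 = 10.47
Denominator = 1×141 + 0.061×18.1 = 142.1
Vm = 24.9 · ln(0.07365) = 24.9 × (-2.6084) = -64.95 mV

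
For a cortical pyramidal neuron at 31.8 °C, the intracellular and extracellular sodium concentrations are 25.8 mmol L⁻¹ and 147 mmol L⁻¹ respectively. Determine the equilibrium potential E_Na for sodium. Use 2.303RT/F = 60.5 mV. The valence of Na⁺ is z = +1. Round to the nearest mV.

46 mV

E = (60.5/z) · log₁₀([Na⁺]_out/[Na⁺]_in) with z = +1.
= (60.5/1) · log₁₀(147/25.8) = 60.50 · log₁₀(5.698)
= 60.50 · (0.7557) = 45.72 mV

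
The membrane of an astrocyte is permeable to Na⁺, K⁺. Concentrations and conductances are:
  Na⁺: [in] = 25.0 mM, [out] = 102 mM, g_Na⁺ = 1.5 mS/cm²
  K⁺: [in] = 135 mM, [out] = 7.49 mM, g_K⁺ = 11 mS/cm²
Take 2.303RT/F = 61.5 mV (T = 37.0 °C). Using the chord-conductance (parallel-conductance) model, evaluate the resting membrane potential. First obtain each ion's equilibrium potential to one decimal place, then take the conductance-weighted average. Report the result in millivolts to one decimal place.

-63.4 mV

E_Na⁺ = (61.5/1)·log₁₀(102/25.0) = 37.6 mV
E_K⁺ = (61.5/1)·log₁₀(7.49/135) = -77.2 mV
Vm = (Σ gᵢEᵢ)/(Σ gᵢ) = (1.5·37.6 + 11·-77.2) / (1.5 + 11)
= -792.80 / 12.5 = -63.42 mV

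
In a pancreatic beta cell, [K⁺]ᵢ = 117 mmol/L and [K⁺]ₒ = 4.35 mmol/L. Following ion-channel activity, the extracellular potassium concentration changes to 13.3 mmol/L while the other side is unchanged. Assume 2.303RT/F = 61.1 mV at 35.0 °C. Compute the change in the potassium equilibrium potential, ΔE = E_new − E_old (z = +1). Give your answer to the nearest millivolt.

30 mV

E_old = (61.1/1)·log₁₀(4.35/117) = -87.35 mV
E_new = (61.1/1)·log₁₀(13.3/117) = -57.70 mV
ΔE = -57.70 − (-87.35) = 29.66 mV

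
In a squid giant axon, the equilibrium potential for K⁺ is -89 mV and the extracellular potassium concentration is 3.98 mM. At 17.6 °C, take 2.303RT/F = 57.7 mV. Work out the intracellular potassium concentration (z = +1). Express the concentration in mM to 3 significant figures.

139 mM

Nernst: E = (57.7/1) · log₁₀([out]/[in]), so log₁₀([out]/[in]) = -89.0 × 1 / 57.7 = -1.5425.
[out]/[in] = 10^(-1.5425) = 0.02868.
[in] = 3.98 / 0.02868 = 138.8 mM.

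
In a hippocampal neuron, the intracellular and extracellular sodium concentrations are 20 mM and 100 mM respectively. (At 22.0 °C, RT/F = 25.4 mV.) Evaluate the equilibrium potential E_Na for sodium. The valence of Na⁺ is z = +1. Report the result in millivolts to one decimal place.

E = (25.4/z) · ln([Na⁺]_out/[Na⁺]_in) with z = +1.
= (25.4/1) · ln(100/20) = 25.40 · ln(5)
= 25.40 · (1.6094) = 40.88 mV

40.9 mV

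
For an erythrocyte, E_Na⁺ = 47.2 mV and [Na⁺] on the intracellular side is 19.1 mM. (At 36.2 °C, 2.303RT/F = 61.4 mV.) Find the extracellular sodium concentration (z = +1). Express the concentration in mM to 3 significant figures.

Nernst: E = (61.4/1) · log₁₀([out]/[in]), so log₁₀([out]/[in]) = 47.2 × 1 / 61.4 = 0.7687.
[out]/[in] = 10^(0.7687) = 5.871.
[out] = 5.871 × 19.1 = 112.1 mM.

112 mM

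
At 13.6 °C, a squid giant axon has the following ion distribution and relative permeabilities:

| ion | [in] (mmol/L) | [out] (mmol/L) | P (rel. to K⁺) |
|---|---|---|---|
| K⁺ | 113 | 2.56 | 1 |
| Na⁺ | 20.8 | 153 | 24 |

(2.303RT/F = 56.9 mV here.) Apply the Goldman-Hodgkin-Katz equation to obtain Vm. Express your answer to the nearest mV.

Vm = 56.9 · log₁₀[(Σ P·[cation]ₒ + Σ P·[anion]ᵢ) / (Σ P·[cation]ᵢ + Σ P·[anion]ₒ)]
Numerator = 1×2.56 + 24×153 = 3675
Denominator = 1×113 + 24×20.8 = 612.2
Vm = 56.9 · log₁₀(6.0022) = 56.9 × (0.7783) = 44.29 mV

44 mV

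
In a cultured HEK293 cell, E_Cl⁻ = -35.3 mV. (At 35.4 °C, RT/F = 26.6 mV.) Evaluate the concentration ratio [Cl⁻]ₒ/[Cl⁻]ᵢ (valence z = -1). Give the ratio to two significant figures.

ln([out]/[in]) = E·z/(26.6) = -35.3 × -1 / 26.6 = 1.3271
[out]/[in] = e^(1.3271) = 3.77

3.8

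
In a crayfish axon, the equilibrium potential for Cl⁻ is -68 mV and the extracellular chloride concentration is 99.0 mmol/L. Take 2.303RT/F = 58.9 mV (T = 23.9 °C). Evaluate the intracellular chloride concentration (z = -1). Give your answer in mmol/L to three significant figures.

6.94 mmol/L

Nernst: E = (58.9/-1) · log₁₀([out]/[in]), so log₁₀([out]/[in]) = -68.0 × -1 / 58.9 = 1.1545.
[out]/[in] = 10^(1.1545) = 14.27.
[in] = 99.0 / 14.27 = 6.936 mmol/L.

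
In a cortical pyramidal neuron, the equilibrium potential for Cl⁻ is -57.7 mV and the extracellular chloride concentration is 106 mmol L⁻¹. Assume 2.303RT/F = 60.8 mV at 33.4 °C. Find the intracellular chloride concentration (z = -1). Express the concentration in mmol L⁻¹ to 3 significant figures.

Nernst: E = (60.8/-1) · log₁₀([out]/[in]), so log₁₀([out]/[in]) = -57.7 × -1 / 60.8 = 0.9490.
[out]/[in] = 10^(0.9490) = 8.892.
[in] = 106 / 8.892 = 11.92 mmol L⁻¹.

11.9 mmol L⁻¹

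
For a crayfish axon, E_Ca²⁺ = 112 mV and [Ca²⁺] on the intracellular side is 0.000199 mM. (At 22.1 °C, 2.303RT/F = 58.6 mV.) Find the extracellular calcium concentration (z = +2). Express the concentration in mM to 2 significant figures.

Nernst: E = (58.6/2) · log₁₀([out]/[in]), so log₁₀([out]/[in]) = 112.0 × 2 / 58.6 = 3.8225.
[out]/[in] = 10^(3.8225) = 6645.
[out] = 6645 × 0.000199 = 1.322 mM.

1.3 mM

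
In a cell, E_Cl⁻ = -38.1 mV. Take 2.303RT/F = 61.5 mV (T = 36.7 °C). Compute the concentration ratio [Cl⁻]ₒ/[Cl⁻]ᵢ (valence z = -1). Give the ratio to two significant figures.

log₁₀([out]/[in]) = E·z/(61.5) = -38.1 × -1 / 61.5 = 0.6195
[out]/[in] = 10^(0.6195) = 4.164

4.2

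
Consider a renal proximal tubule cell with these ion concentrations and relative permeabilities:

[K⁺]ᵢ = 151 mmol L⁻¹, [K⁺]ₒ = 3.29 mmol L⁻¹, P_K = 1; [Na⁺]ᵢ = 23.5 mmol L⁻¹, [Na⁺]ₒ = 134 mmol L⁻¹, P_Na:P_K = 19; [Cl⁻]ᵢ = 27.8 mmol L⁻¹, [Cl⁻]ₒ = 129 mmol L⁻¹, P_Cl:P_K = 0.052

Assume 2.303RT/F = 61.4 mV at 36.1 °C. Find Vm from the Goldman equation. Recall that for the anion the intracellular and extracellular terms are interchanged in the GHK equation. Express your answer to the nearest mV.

Vm = 61.4 · log₁₀[(Σ P·[cation]ₒ + Σ P·[anion]ᵢ) / (Σ P·[cation]ᵢ + Σ P·[anion]ₒ)]
Numerator = 1×3.29 + 19×134 + 0.052×27.8 = 2551
Denominator = 1×151 + 19×23.5 + 0.052×129 = 604.2
Vm = 61.4 · log₁₀(4.2216) = 61.4 × (0.6255) = 38.40 mV

38 mV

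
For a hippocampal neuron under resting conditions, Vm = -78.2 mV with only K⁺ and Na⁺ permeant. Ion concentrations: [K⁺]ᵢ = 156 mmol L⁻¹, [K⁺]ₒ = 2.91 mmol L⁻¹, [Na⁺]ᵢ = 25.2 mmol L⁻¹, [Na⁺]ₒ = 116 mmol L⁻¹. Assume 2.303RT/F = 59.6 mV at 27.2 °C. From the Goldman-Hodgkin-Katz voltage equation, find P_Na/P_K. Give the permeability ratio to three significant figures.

0.0409

Let α = P_Na/P_K. GHK: Vm = 59.6·log₁₀[(Kₒ + α·Naₒ)/(Kᵢ + α·Naᵢ)].
10^(Vm/59.6) = 10^(-78.2/59.6) = 0.048744
So 0.048744·(Kᵢ + α·Naᵢ) = Kₒ + α·Naₒ → α = (0.048744·156.0 − 2.91) / (116.0 − 0.048744·25.2)
α = (7.604 − 2.91) / (116.0 − 1.228) = 4.694/114.8 = 0.0409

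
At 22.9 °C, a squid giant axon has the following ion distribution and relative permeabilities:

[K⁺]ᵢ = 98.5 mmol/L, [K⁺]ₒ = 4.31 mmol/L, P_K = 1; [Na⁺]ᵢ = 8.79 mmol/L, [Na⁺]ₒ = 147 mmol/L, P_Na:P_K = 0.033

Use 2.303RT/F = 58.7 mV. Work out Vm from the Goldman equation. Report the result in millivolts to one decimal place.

Vm = 58.7 · log₁₀[(Σ P·[cation]ₒ + Σ P·[anion]ᵢ) / (Σ P·[cation]ᵢ + Σ P·[anion]ₒ)]
Numerator = 1×4.31 + 0.033×147 = 9.161
Denominator = 1×98.5 + 0.033×8.79 = 98.79
Vm = 58.7 · log₁₀(0.092732) = 58.7 × (-1.0328) = -60.62 mV

-60.6 mV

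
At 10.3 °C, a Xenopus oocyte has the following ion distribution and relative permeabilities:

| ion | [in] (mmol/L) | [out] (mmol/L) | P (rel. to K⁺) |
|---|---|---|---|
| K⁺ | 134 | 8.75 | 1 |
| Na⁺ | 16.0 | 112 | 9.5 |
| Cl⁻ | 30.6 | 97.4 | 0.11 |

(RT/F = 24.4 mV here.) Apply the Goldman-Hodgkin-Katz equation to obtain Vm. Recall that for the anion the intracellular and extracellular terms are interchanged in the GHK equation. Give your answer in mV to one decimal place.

31.4 mV

Vm = 24.4 · ln[(Σ P·[cation]ₒ + Σ P·[anion]ᵢ) / (Σ P·[cation]ᵢ + Σ P·[anion]ₒ)]
Numerator = 1×8.75 + 9.5×112 + 0.11×30.6 = 1076
Denominator = 1×134 + 9.5×16.0 + 0.11×97.4 = 296.7
Vm = 24.4 · ln(3.6268) = 24.4 × (1.2883) = 31.44 mV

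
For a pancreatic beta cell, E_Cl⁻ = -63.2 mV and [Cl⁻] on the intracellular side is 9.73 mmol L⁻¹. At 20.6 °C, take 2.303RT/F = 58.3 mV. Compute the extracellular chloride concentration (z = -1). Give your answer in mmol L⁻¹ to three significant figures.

Nernst: E = (58.3/-1) · log₁₀([out]/[in]), so log₁₀([out]/[in]) = -63.2 × -1 / 58.3 = 1.0840.
[out]/[in] = 10^(1.0840) = 12.14.
[out] = 12.14 × 9.73 = 118.1 mmol L⁻¹.

118 mmol L⁻¹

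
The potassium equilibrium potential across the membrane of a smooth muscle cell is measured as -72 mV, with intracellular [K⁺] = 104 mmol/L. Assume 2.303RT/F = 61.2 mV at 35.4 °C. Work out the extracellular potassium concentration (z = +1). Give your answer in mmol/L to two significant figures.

6.9 mmol/L

Nernst: E = (61.2/1) · log₁₀([out]/[in]), so log₁₀([out]/[in]) = -72.0 × 1 / 61.2 = -1.1765.
[out]/[in] = 10^(-1.1765) = 0.06661.
[out] = 0.06661 × 104 = 6.927 mmol/L.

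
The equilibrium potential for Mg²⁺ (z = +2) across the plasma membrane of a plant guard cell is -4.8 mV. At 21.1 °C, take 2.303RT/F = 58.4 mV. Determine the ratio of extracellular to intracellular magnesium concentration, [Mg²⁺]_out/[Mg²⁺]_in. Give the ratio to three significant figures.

0.685

log₁₀([out]/[in]) = E·z/(58.4) = -4.8 × 2 / 58.4 = -0.1644
[out]/[in] = 10^(-0.1644) = 0.6849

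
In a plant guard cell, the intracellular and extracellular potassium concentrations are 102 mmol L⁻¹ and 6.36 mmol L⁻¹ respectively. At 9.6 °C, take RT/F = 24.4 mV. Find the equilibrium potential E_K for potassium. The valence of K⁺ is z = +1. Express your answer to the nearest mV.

-68 mV

E = (24.4/z) · ln([K⁺]_out/[K⁺]_in) with z = +1.
= (24.4/1) · ln(6.36/102) = 24.40 · ln(0.06235)
= 24.40 · (-2.7749) = -67.71 mV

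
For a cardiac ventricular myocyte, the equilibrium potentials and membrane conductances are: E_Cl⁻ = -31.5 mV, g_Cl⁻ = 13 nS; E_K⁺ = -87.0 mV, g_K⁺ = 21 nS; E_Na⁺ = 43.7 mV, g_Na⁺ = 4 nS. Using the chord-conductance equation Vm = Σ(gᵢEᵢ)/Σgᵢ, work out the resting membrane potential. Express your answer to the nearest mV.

-54 mV

Σ gᵢEᵢ = 13·(-31.5) + 21·(-87.0) + 4·(43.7) = -2061.70
Σ gᵢ = 13 + 21 + 4 = 38
Vm = -2061.70 / 38 = -54.26 mV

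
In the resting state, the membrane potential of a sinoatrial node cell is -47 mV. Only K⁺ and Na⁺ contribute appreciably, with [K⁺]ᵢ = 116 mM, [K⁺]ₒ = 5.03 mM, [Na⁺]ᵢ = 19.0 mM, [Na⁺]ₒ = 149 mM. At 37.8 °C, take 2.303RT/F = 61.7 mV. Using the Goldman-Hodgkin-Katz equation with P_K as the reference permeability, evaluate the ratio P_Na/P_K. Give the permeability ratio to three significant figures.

Let α = P_Na/P_K. GHK: Vm = 61.7·log₁₀[(Kₒ + α·Naₒ)/(Kᵢ + α·Naᵢ)].
10^(Vm/61.7) = 10^(-47.0/61.7) = 0.17308
So 0.17308·(Kᵢ + α·Naᵢ) = Kₒ + α·Naₒ → α = (0.17308·116.0 − 5.03) / (149.0 − 0.17308·19.0)
α = (20.08 − 5.03) / (149.0 − 3.289) = 15.05/145.7 = 0.1033

0.103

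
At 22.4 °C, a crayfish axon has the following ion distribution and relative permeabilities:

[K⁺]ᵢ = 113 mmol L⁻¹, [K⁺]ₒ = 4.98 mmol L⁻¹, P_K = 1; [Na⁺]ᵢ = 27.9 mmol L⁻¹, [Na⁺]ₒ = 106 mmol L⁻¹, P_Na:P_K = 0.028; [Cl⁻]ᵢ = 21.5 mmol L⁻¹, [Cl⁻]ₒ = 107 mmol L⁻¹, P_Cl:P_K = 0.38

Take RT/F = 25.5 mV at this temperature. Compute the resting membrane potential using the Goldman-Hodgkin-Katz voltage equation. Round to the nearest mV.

Vm = 25.5 · ln[(Σ P·[cation]ₒ + Σ P·[anion]ᵢ) / (Σ P·[cation]ᵢ + Σ P·[anion]ₒ)]
Numerator = 1×4.98 + 0.028×106 + 0.38×21.5 = 16.12
Denominator = 1×113 + 0.028×27.9 + 0.38×107 = 154.4
Vm = 25.5 · ln(0.10436) = 25.5 × (-2.2599) = -57.63 mV

-58 mV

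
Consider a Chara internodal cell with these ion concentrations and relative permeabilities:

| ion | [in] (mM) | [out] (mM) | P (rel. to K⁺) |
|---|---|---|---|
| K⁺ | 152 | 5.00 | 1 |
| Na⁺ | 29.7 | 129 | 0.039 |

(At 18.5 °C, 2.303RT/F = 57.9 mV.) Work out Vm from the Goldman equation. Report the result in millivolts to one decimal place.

Vm = 57.9 · log₁₀[(Σ P·[cation]ₒ + Σ P·[anion]ᵢ) / (Σ P·[cation]ᵢ + Σ P·[anion]ₒ)]
Numerator = 1×5.00 + 0.039×129 = 10.03
Denominator = 1×152 + 0.039×29.7 = 153.2
Vm = 57.9 · log₁₀(0.065494) = 57.9 × (-1.1838) = -68.54 mV

-68.5 mV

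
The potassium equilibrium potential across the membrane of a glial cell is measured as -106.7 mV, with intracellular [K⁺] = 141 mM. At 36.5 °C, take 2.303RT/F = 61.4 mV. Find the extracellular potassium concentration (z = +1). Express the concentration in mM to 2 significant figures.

2.6 mM

Nernst: E = (61.4/1) · log₁₀([out]/[in]), so log₁₀([out]/[in]) = -106.7 × 1 / 61.4 = -1.7378.
[out]/[in] = 10^(-1.7378) = 0.01829.
[out] = 0.01829 × 141 = 2.579 mM.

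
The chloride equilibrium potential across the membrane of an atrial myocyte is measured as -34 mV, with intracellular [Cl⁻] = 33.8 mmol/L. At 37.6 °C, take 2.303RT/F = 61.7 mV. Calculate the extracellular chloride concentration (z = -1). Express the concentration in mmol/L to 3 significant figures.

Nernst: E = (61.7/-1) · log₁₀([out]/[in]), so log₁₀([out]/[in]) = -34.0 × -1 / 61.7 = 0.5511.
[out]/[in] = 10^(0.5511) = 3.557.
[out] = 3.557 × 33.8 = 120.2 mmol/L.

120 mmol/L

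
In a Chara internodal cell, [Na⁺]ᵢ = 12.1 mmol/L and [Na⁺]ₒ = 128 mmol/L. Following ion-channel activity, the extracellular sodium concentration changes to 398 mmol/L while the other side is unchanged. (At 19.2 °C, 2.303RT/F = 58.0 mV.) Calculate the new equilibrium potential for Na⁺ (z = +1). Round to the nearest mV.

88 mV

After the shift: [Na⁺]_out = 398, [Na⁺]_in = 12.1 mmol/L.
E_new = (58.0/1)·log₁₀(398/12.1) = 58.00 · (1.5171) = 87.99 mV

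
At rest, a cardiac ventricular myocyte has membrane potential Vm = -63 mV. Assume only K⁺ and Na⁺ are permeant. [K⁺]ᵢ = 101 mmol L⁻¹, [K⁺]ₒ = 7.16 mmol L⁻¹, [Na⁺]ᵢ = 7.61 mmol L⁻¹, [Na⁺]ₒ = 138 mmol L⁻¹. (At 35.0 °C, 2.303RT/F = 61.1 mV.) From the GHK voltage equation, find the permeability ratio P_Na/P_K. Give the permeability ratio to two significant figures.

Let α = P_Na/P_K. GHK: Vm = 61.1·log₁₀[(Kₒ + α·Naₒ)/(Kᵢ + α·Naᵢ)].
10^(Vm/61.1) = 10^(-63.0/61.1) = 0.09309
So 0.09309·(Kᵢ + α·Naᵢ) = Kₒ + α·Naₒ → α = (0.09309·101.0 − 7.16) / (138.0 − 0.09309·7.61)
α = (9.402 − 7.16) / (138.0 − 0.7084) = 2.242/137.3 = 0.01633

0.016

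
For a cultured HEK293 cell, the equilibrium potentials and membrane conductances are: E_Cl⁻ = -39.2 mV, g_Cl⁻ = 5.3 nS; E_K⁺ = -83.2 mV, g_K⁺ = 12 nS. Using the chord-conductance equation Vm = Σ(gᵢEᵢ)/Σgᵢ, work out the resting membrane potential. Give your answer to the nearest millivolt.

-70 mV

Σ gᵢEᵢ = 5.3·(-39.2) + 12·(-83.2) = -1206.16
Σ gᵢ = 5.3 + 12 = 17.3
Vm = -1206.16 / 17.3 = -69.72 mV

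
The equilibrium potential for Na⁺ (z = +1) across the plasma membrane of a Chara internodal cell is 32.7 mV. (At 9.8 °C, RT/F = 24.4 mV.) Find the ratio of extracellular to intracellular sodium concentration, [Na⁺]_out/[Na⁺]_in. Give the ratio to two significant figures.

ln([out]/[in]) = E·z/(24.4) = 32.7 × 1 / 24.4 = 1.3402
[out]/[in] = e^(1.3402) = 3.82

3.8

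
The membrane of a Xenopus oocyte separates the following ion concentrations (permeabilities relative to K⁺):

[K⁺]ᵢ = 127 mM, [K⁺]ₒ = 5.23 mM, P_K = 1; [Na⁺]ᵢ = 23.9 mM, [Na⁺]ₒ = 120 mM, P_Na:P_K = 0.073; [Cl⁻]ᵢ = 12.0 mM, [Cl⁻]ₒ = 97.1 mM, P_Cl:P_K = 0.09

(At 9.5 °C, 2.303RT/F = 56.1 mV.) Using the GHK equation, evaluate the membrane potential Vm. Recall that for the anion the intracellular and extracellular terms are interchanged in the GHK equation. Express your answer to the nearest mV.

-54 mV

Vm = 56.1 · log₁₀[(Σ P·[cation]ₒ + Σ P·[anion]ᵢ) / (Σ P·[cation]ᵢ + Σ P·[anion]ₒ)]
Numerator = 1×5.23 + 0.073×120 + 0.09×12.0 = 15.07
Denominator = 1×127 + 0.073×23.9 + 0.09×97.1 = 137.5
Vm = 56.1 · log₁₀(0.10961) = 56.1 × (-0.9601) = -53.86 mV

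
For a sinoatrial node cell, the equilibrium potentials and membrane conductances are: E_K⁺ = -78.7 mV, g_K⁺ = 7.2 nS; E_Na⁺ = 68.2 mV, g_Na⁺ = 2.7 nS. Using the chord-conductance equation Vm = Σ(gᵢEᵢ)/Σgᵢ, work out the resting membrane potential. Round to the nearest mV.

Σ gᵢEᵢ = 7.2·(-78.7) + 2.7·(68.2) = -382.50
Σ gᵢ = 7.2 + 2.7 = 9.9
Vm = -382.50 / 9.9 = -38.64 mV

-39 mV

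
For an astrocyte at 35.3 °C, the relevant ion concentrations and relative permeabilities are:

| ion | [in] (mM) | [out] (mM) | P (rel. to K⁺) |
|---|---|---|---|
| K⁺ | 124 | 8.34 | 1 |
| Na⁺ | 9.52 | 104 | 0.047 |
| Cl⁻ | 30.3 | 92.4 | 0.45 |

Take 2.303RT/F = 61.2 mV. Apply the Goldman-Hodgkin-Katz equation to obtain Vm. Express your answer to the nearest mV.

-48 mV

Vm = 61.2 · log₁₀[(Σ P·[cation]ₒ + Σ P·[anion]ᵢ) / (Σ P·[cation]ᵢ + Σ P·[anion]ₒ)]
Numerator = 1×8.34 + 0.047×104 + 0.45×30.3 = 26.86
Denominator = 1×124 + 0.047×9.52 + 0.45×92.4 = 166
Vm = 61.2 · log₁₀(0.1618) = 61.2 × (-0.7910) = -48.41 mV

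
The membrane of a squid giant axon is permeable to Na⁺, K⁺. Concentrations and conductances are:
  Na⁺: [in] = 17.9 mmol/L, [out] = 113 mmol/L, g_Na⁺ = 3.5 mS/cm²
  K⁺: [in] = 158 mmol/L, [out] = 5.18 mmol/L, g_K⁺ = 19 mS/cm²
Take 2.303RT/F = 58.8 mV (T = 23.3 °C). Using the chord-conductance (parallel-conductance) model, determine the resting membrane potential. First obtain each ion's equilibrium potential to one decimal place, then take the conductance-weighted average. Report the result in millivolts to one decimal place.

E_Na⁺ = (58.8/1)·log₁₀(113/17.9) = 47.1 mV
E_K⁺ = (58.8/1)·log₁₀(5.18/158) = -87.3 mV
Vm = (Σ gᵢEᵢ)/(Σ gᵢ) = (3.5·47.1 + 19·-87.3) / (3.5 + 19)
= -1493.85 / 22.5 = -66.39 mV

-66.4 mV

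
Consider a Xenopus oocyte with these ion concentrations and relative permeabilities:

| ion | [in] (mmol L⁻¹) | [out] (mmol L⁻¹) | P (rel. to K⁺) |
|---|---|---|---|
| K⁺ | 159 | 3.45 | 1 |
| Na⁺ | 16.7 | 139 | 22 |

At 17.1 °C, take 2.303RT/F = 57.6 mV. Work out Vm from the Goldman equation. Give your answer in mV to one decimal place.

44.0 mV

Vm = 57.6 · log₁₀[(Σ P·[cation]ₒ + Σ P·[anion]ᵢ) / (Σ P·[cation]ᵢ + Σ P·[anion]ₒ)]
Numerator = 1×3.45 + 22×139 = 3061
Denominator = 1×159 + 22×16.7 = 526.4
Vm = 57.6 · log₁₀(5.8158) = 57.6 × (0.7646) = 44.04 mV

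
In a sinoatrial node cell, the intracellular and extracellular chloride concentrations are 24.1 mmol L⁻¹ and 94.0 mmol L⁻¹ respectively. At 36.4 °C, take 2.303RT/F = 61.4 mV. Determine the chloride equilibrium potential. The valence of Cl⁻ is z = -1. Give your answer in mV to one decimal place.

-36.3 mV

E = (61.4/z) · log₁₀([Cl⁻]_out/[Cl⁻]_in) with z = -1.
For an anion, dividing by z = -1 reverses the sign.
= (61.4/-1) · log₁₀(94.0/24.1) = -61.40 · log₁₀(3.9)
= -61.40 · (0.5911) = -36.29 mV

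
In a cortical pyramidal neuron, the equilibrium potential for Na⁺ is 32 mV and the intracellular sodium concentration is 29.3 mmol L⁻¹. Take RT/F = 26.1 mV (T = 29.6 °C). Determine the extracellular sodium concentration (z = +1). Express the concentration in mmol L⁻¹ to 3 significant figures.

99.8 mmol L⁻¹

Nernst: E = (26.1/1) · ln([out]/[in]), so ln([out]/[in]) = 32.0 × 1 / 26.1 = 1.2261.
[out]/[in] = e^(1.2261) = 3.408.
[out] = 3.408 × 29.3 = 99.85 mmol L⁻¹.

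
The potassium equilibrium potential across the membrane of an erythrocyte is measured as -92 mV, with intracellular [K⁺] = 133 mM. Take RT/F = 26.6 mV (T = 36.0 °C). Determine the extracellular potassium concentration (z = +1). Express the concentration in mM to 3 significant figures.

4.19 mM

Nernst: E = (26.6/1) · ln([out]/[in]), so ln([out]/[in]) = -92.0 × 1 / 26.6 = -3.4586.
[out]/[in] = e^(-3.4586) = 0.03147.
[out] = 0.03147 × 133 = 4.186 mM.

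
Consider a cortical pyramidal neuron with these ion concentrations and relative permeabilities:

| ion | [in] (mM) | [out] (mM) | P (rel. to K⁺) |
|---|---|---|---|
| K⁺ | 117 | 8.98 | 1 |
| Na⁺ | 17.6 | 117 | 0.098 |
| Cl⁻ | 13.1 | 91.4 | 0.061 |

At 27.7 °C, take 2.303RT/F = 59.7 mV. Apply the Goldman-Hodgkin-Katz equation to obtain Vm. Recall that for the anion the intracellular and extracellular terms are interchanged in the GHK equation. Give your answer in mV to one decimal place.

Vm = 59.7 · log₁₀[(Σ P·[cation]ₒ + Σ P·[anion]ᵢ) / (Σ P·[cation]ᵢ + Σ P·[anion]ₒ)]
Numerator = 1×8.98 + 0.098×117 + 0.061×13.1 = 21.25
Denominator = 1×117 + 0.098×17.6 + 0.061×91.4 = 124.3
Vm = 59.7 · log₁₀(0.17092) = 59.7 × (-0.7672) = -45.80 mV

-45.8 mV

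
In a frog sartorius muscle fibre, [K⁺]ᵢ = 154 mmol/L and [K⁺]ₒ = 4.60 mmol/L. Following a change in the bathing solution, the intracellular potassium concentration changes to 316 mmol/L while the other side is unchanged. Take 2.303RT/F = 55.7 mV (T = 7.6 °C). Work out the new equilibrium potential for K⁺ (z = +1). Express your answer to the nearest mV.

After the shift: [K⁺]_out = 4.60, [K⁺]_in = 316 mmol/L.
E_new = (55.7/1)·log₁₀(4.60/316) = 55.70 · (-1.8369) = -102.32 mV

-102 mV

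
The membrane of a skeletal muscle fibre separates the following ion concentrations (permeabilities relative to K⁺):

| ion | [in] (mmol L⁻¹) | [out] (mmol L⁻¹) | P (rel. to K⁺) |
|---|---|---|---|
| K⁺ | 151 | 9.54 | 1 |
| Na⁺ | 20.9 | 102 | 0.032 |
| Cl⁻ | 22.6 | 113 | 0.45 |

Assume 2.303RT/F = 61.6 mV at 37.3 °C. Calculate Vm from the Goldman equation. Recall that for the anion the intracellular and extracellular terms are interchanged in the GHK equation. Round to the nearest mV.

Vm = 61.6 · log₁₀[(Σ P·[cation]ₒ + Σ P·[anion]ᵢ) / (Σ P·[cation]ᵢ + Σ P·[anion]ₒ)]
Numerator = 1×9.54 + 0.032×102 + 0.45×22.6 = 22.97
Denominator = 1×151 + 0.032×20.9 + 0.45×113 = 202.5
Vm = 61.6 · log₁₀(0.11344) = 61.6 × (-0.9452) = -58.23 mV

-58 mV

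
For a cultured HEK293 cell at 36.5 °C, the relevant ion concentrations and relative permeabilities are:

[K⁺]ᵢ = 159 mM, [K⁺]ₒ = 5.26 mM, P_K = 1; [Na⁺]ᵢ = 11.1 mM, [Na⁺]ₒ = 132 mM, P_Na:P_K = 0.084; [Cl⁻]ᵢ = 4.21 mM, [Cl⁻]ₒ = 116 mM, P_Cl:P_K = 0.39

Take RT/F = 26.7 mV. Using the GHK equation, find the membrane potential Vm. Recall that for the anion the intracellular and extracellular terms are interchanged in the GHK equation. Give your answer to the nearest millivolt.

Vm = 26.7 · ln[(Σ P·[cation]ₒ + Σ P·[anion]ᵢ) / (Σ P·[cation]ᵢ + Σ P·[anion]ₒ)]
Numerator = 1×5.26 + 0.084×132 + 0.39×4.21 = 17.99
Denominator = 1×159 + 0.084×11.1 + 0.39×116 = 205.2
Vm = 26.7 · ln(0.087682) = 26.7 × (-2.4340) = -64.99 mV

-65 mV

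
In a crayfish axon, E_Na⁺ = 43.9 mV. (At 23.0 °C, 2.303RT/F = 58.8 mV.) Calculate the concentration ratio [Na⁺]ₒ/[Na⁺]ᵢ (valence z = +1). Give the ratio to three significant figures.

log₁₀([out]/[in]) = E·z/(58.8) = 43.9 × 1 / 58.8 = 0.7466
[out]/[in] = 10^(0.7466) = 5.58

5.58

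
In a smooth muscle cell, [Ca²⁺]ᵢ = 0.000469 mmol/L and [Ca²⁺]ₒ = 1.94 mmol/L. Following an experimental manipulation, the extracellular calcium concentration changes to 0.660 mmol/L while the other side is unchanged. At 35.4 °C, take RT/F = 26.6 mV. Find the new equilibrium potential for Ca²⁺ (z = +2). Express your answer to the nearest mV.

96 mV

After the shift: [Ca²⁺]_out = 0.660, [Ca²⁺]_in = 0.000469 mmol/L.
E_new = (26.6/2)·ln(0.660/0.000469) = 13.30 · (7.2494) = 96.42 mV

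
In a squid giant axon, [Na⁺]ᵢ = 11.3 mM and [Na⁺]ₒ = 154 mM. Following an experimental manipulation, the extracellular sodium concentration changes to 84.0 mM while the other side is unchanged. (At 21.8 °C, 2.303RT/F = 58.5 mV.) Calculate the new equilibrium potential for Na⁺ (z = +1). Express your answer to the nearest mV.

51 mV

After the shift: [Na⁺]_out = 84.0, [Na⁺]_in = 11.3 mM.
E_new = (58.5/1)·log₁₀(84.0/11.3) = 58.50 · (0.8712) = 50.97 mV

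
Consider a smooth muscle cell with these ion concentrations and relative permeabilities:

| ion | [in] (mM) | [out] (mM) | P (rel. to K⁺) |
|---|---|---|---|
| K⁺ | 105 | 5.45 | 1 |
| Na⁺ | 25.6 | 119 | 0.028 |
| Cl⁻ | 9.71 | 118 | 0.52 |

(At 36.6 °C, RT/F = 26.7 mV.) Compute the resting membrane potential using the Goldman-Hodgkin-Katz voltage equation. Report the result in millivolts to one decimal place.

-66.5 mV

Vm = 26.7 · ln[(Σ P·[cation]ₒ + Σ P·[anion]ᵢ) / (Σ P·[cation]ᵢ + Σ P·[anion]ₒ)]
Numerator = 1×5.45 + 0.028×119 + 0.52×9.71 = 13.83
Denominator = 1×105 + 0.028×25.6 + 0.52×118 = 167.1
Vm = 26.7 · ln(0.082783) = 26.7 × (-2.4915) = -66.52 mV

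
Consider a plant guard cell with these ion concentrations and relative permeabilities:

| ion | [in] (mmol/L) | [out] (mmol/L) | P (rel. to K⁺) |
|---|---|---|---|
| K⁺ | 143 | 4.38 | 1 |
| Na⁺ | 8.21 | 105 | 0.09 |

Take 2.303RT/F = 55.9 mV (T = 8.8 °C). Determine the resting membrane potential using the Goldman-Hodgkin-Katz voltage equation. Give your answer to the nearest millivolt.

Vm = 55.9 · log₁₀[(Σ P·[cation]ₒ + Σ P·[anion]ᵢ) / (Σ P·[cation]ᵢ + Σ P·[anion]ₒ)]
Numerator = 1×4.38 + 0.09×105 = 13.83
Denominator = 1×143 + 0.09×8.21 = 143.7
Vm = 55.9 · log₁₀(0.096216) = 55.9 × (-1.0168) = -56.84 mV

-57 mV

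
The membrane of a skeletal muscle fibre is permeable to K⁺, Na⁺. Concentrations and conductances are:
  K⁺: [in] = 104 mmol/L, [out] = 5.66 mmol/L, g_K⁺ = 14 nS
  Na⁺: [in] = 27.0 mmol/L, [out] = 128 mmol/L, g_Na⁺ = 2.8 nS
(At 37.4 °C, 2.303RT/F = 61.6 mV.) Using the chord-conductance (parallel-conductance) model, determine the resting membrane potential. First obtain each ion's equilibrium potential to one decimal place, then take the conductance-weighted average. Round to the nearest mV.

E_K⁺ = (61.6/1)·log₁₀(5.66/104) = -77.9 mV
E_Na⁺ = (61.6/1)·log₁₀(128/27.0) = 41.6 mV
Vm = (Σ gᵢEᵢ)/(Σ gᵢ) = (14·-77.9 + 2.8·41.6) / (14 + 2.8)
= -974.12 / 16.8 = -57.98 mV

-58 mV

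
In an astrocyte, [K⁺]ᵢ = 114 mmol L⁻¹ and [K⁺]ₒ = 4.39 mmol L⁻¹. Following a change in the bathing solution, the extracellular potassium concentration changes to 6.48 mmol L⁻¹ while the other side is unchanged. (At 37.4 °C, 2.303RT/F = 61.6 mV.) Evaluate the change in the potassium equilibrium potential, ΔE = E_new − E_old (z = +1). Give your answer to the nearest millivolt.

10 mV

E_old = (61.6/1)·log₁₀(4.39/114) = -87.13 mV
E_new = (61.6/1)·log₁₀(6.48/114) = -76.71 mV
ΔE = -76.71 − (-87.13) = 10.42 mV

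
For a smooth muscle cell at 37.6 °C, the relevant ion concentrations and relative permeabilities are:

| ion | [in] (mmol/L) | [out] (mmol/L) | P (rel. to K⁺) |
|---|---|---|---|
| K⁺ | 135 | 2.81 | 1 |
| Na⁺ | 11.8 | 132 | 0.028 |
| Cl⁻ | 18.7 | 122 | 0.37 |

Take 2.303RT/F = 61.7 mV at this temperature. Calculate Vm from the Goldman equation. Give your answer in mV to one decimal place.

-69.6 mV

Vm = 61.7 · log₁₀[(Σ P·[cation]ₒ + Σ P·[anion]ᵢ) / (Σ P·[cation]ᵢ + Σ P·[anion]ₒ)]
Numerator = 1×2.81 + 0.028×132 + 0.37×18.7 = 13.43
Denominator = 1×135 + 0.028×11.8 + 0.37×122 = 180.5
Vm = 61.7 · log₁₀(0.074389) = 61.7 × (-1.1285) = -69.63 mV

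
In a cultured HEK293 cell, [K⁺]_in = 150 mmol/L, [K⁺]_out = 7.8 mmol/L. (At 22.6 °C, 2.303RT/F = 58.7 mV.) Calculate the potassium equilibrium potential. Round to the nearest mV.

-75 mV

E = (58.7/z) · log₁₀([K⁺]_out/[K⁺]_in) with z = +1.
= (58.7/1) · log₁₀(7.8/150) = 58.70 · log₁₀(0.052)
= 58.70 · (-1.2840) = -75.37 mV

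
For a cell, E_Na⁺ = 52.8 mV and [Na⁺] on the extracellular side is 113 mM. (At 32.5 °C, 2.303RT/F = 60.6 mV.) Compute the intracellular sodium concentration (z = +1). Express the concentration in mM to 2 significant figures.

Nernst: E = (60.6/1) · log₁₀([out]/[in]), so log₁₀([out]/[in]) = 52.8 × 1 / 60.6 = 0.8713.
[out]/[in] = 10^(0.8713) = 7.435.
[in] = 113 / 7.435 = 15.2 mM.

15 mM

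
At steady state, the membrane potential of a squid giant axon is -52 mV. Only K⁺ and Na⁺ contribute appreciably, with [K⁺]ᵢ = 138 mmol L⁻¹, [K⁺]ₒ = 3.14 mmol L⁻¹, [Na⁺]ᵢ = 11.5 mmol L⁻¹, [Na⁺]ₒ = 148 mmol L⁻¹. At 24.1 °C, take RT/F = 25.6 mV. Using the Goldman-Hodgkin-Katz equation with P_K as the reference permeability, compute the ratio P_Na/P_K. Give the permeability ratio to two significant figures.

0.10

Let α = P_Na/P_K. GHK: Vm = 25.6·ln[(Kₒ + α·Naₒ)/(Kᵢ + α·Naᵢ)].
e^(Vm/25.6) = e^(-52.0/25.6) = 0.13117
So 0.13117·(Kᵢ + α·Naᵢ) = Kₒ + α·Naₒ → α = (0.13117·138.0 − 3.14) / (148.0 − 0.13117·11.5)
α = (18.1 − 3.14) / (148.0 − 1.508) = 14.96/146.5 = 0.1021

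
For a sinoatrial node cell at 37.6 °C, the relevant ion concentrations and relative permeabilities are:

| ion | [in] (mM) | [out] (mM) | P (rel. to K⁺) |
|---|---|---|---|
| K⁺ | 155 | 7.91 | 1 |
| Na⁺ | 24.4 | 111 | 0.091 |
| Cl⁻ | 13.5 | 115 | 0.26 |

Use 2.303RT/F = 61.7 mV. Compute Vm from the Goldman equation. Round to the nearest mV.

Vm = 61.7 · log₁₀[(Σ P·[cation]ₒ + Σ P·[anion]ᵢ) / (Σ P·[cation]ᵢ + Σ P·[anion]ₒ)]
Numerator = 1×7.91 + 0.091×111 + 0.26×13.5 = 21.52
Denominator = 1×155 + 0.091×24.4 + 0.26×115 = 187.1
Vm = 61.7 · log₁₀(0.11501) = 61.7 × (-0.9393) = -57.95 mV

-58 mV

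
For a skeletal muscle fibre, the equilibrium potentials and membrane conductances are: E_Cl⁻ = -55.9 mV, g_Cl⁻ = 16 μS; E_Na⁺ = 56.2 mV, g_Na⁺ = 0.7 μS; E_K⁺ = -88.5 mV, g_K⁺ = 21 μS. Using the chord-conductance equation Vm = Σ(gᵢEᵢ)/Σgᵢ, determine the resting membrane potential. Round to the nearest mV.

Σ gᵢEᵢ = 16·(-55.9) + 0.7·(56.2) + 21·(-88.5) = -2713.56
Σ gᵢ = 16 + 0.7 + 21 = 37.7
Vm = -2713.56 / 37.7 = -71.98 mV

-72 mV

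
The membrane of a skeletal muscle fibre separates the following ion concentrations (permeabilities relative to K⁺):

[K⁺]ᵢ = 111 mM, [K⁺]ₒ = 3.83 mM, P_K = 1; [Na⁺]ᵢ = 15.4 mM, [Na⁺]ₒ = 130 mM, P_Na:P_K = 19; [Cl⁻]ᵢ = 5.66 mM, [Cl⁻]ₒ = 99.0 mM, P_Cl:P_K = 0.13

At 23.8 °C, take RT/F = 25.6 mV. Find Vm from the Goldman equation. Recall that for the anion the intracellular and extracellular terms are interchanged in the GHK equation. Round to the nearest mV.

Vm = 25.6 · ln[(Σ P·[cation]ₒ + Σ P·[anion]ᵢ) / (Σ P·[cation]ᵢ + Σ P·[anion]ₒ)]
Numerator = 1×3.83 + 19×130 + 0.13×5.66 = 2475
Denominator = 1×111 + 19×15.4 + 0.13×99.0 = 416.5
Vm = 25.6 · ln(5.9418) = 25.6 × (1.7820) = 45.62 mV

46 mV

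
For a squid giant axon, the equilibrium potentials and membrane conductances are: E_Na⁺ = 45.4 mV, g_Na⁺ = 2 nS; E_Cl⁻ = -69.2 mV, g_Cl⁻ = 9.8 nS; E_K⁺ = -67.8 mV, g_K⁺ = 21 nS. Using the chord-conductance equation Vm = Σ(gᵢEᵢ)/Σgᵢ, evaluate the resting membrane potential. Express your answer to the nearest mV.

Σ gᵢEᵢ = 2·(45.4) + 9.8·(-69.2) + 21·(-67.8) = -2011.16
Σ gᵢ = 2 + 9.8 + 21 = 32.8
Vm = -2011.16 / 32.8 = -61.32 mV

-61 mV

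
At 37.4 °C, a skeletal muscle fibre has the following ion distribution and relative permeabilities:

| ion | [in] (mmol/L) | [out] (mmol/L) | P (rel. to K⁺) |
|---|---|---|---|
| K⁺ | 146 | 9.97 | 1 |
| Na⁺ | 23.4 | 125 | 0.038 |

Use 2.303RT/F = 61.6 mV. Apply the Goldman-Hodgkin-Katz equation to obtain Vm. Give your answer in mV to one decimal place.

Vm = 61.6 · log₁₀[(Σ P·[cation]ₒ + Σ P·[anion]ᵢ) / (Σ P·[cation]ᵢ + Σ P·[anion]ₒ)]
Numerator = 1×9.97 + 0.038×125 = 14.72
Denominator = 1×146 + 0.038×23.4 = 146.9
Vm = 61.6 · log₁₀(0.10021) = 61.6 × (-0.9991) = -61.54 mV

-61.5 mV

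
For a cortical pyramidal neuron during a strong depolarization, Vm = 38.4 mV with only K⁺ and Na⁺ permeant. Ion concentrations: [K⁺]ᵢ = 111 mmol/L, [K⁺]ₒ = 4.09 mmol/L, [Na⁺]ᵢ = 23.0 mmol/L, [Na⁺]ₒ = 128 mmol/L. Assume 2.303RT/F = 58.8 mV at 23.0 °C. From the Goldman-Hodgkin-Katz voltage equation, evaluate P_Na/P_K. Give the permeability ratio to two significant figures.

20

Let α = P_Na/P_K. GHK: Vm = 58.8·log₁₀[(Kₒ + α·Naₒ)/(Kᵢ + α·Naᵢ)].
10^(Vm/58.8) = 10^(38.4/58.8) = 4.4984
So 4.4984·(Kᵢ + α·Naᵢ) = Kₒ + α·Naₒ → α = (4.4984·111.0 − 4.09) / (128.0 − 4.4984·23.0)
α = (499.3 − 4.09) / (128.0 − 103.5) = 495.2/24.54 = 20.18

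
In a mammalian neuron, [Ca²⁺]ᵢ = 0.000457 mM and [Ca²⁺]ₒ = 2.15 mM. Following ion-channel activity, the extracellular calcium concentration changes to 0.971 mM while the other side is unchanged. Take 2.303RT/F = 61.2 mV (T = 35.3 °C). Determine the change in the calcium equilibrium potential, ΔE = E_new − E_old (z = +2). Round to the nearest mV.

-11 mV

E_old = (61.2/2)·log₁₀(2.15/0.000457) = 112.38 mV
E_new = (61.2/2)·log₁₀(0.971/0.000457) = 101.82 mV
ΔE = 101.82 − (112.38) = -10.56 mV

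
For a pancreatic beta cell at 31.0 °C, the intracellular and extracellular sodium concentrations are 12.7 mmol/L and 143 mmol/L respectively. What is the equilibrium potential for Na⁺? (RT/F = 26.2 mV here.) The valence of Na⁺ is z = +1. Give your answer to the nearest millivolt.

E = (26.2/z) · ln([Na⁺]_out/[Na⁺]_in) with z = +1.
= (26.2/1) · ln(143/12.7) = 26.20 · ln(11.26)
= 26.20 · (2.4212) = 63.44 mV

63 mV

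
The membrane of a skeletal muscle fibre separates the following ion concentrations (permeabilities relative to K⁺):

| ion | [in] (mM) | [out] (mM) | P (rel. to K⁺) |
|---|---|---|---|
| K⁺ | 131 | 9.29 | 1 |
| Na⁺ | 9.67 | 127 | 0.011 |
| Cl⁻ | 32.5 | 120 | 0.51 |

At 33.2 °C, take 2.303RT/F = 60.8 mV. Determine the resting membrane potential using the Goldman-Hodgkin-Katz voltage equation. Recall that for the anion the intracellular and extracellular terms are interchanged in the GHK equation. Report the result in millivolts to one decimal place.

-51.6 mV

Vm = 60.8 · log₁₀[(Σ P·[cation]ₒ + Σ P·[anion]ᵢ) / (Σ P·[cation]ᵢ + Σ P·[anion]ₒ)]
Numerator = 1×9.29 + 0.011×127 + 0.51×32.5 = 27.26
Denominator = 1×131 + 0.011×9.67 + 0.51×120 = 192.3
Vm = 60.8 · log₁₀(0.14176) = 60.8 × (-0.8484) = -51.58 mV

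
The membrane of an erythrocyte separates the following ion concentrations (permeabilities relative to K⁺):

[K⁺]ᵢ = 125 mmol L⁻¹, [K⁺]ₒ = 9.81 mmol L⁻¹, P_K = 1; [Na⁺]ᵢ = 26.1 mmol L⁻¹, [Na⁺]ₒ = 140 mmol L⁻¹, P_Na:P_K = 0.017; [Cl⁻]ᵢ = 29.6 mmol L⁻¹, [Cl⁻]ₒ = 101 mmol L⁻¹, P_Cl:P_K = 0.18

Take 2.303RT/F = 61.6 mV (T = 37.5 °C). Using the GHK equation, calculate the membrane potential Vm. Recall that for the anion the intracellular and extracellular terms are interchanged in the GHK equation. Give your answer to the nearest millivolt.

Vm = 61.6 · log₁₀[(Σ P·[cation]ₒ + Σ P·[anion]ᵢ) / (Σ P·[cation]ᵢ + Σ P·[anion]ₒ)]
Numerator = 1×9.81 + 0.017×140 + 0.18×29.6 = 17.52
Denominator = 1×125 + 0.017×26.1 + 0.18×101 = 143.6
Vm = 61.6 · log₁₀(0.12197) = 61.6 × (-0.9137) = -56.29 mV

-56 mV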